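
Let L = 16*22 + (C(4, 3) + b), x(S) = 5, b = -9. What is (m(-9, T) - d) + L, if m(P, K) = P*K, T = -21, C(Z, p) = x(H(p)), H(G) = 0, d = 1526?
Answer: -989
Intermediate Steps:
C(Z, p) = 5
m(P, K) = K*P
L = 348 (L = 16*22 + (5 - 9) = 352 - 4 = 348)
(m(-9, T) - d) + L = (-21*(-9) - 1*1526) + 348 = (189 - 1526) + 348 = -1337 + 348 = -989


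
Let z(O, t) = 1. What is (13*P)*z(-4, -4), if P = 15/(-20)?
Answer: -39/4 ≈ -9.7500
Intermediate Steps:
P = -3/4 (P = 15*(-1/20) = -3/4 ≈ -0.75000)
(13*P)*z(-4, -4) = (13*(-3/4))*1 = -39/4*1 = -39/4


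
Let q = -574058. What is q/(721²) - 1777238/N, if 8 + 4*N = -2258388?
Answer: 85681229488/41928815537 ≈ 2.0435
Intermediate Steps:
N = -564599 (N = -2 + (¼)*(-2258388) = -2 - 564597 = -564599)
q/(721²) - 1777238/N = -574058/(721²) - 1777238/(-564599) = -574058/519841 - 1777238*(-1/564599) = -574058*1/519841 + 1777238/564599 = -574058/519841 + 1777238/564599 = 85681229488/41928815537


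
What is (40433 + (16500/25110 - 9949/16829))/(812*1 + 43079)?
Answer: 569535031646/618243051843 ≈ 0.92122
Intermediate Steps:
(40433 + (16500/25110 - 9949/16829))/(812*1 + 43079) = (40433 + (16500*(1/25110) - 9949*1/16829))/(812 + 43079) = (40433 + (550/837 - 9949/16829))/43891 = (40433 + 928637/14085873)*(1/43891) = (569535031646/14085873)*(1/43891) = 569535031646/618243051843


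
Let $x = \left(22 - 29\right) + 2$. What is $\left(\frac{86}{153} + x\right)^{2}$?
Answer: $\frac{461041}{23409} \approx 19.695$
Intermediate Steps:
$x = -5$ ($x = -7 + 2 = -5$)
$\left(\frac{86}{153} + x\right)^{2} = \left(\frac{86}{153} - 5\right)^{2} = \left(- \frac{679}{153}\right)^{2} = \frac{461041}{23409}$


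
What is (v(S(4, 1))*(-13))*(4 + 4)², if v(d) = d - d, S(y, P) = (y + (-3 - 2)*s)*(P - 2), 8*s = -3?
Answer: 0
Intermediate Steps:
s = -3/8 (s = (⅛)*(-3) = -3/8 ≈ -0.37500)
S(y, P) = (-2 + P)*(15/8 + y) (S(y, P) = (y + (-3 - 2)*(-3/8))*(P - 2) = (y - 5*(-3/8))*(-2 + P) = (y + 15/8)*(-2 + P) = (15/8 + y)*(-2 + P) = (-2 + P)*(15/8 + y))
v(d) = 0
(v(S(4, 1))*(-13))*(4 + 4)² = (0*(-13))*(4 + 4)² = 0*8² = 0*64 = 0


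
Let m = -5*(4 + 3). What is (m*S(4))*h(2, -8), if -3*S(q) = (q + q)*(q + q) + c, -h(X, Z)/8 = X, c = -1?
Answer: -11760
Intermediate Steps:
h(X, Z) = -8*X
S(q) = 1/3 - 4*q**2/3 (S(q) = -((q + q)*(q + q) - 1)/3 = -((2*q)*(2*q) - 1)/3 = -(4*q**2 - 1)/3 = -(-1 + 4*q**2)/3 = 1/3 - 4*q**2/3)
m = -35 (m = -5*7 = -35)
(m*S(4))*h(2, -8) = (-35*(1/3 - 4/3*4**2))*(-8*2) = -35*(1/3 - 4/3*16)*(-16) = -35*(1/3 - 64/3)*(-16) = -35*(-21)*(-16) = 735*(-16) = -11760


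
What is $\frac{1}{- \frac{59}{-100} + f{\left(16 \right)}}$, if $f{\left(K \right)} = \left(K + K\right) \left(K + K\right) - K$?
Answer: $\frac{100}{100859} \approx 0.00099148$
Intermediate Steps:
$f{\left(K \right)} = - K + 4 K^{2}$ ($f{\left(K \right)} = 2 K 2 K - K = 4 K^{2} - K = - K + 4 K^{2}$)
$\frac{1}{- \frac{59}{-100} + f{\left(16 \right)}} = \frac{1}{- \frac{59}{-100} + 16 \left(-1 + 4 \cdot 16\right)} = \frac{1}{\left(-59\right) \left(- \frac{1}{100}\right) + 16 \left(-1 + 64\right)} = \frac{1}{\frac{59}{100} + 16 \cdot 63} = \frac{1}{\frac{59}{100} + 1008} = \frac{1}{\frac{100859}{100}} = \frac{100}{100859}$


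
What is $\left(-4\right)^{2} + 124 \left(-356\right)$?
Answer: $-44128$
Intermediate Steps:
$\left(-4\right)^{2} + 124 \left(-356\right) = 16 - 44144 = -44128$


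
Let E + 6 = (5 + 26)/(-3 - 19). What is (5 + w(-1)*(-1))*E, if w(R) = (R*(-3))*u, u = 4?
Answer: 1141/22 ≈ 51.864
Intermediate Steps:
w(R) = -12*R (w(R) = (R*(-3))*4 = -3*R*4 = -12*R)
E = -163/22 (E = -6 + (5 + 26)/(-3 - 19) = -6 + 31/(-22) = -6 + 31*(-1/22) = -6 - 31/22 = -163/22 ≈ -7.4091)
(5 + w(-1)*(-1))*E = (5 - 12*(-1)*(-1))*(-163/22) = (5 + 12*(-1))*(-163/22) = (5 - 12)*(-163/22) = -7*(-163/22) = 1141/22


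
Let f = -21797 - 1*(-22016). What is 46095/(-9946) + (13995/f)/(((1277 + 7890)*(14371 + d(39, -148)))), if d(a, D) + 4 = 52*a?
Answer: -33715067452279/7274760638798 ≈ -4.6345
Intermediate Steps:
d(a, D) = -4 + 52*a
f = 219 (f = -21797 + 22016 = 219)
46095/(-9946) + (13995/f)/(((1277 + 7890)*(14371 + d(39, -148)))) = 46095/(-9946) + (13995/219)/(((1277 + 7890)*(14371 + (-4 + 52*39)))) = 46095*(-1/9946) + (13995*(1/219))/((9167*(14371 + (-4 + 2028)))) = -46095/9946 + 4665/(73*((9167*(14371 + 2024)))) = -46095/9946 + 4665/(73*((9167*16395))) = -46095/9946 + (4665/73)/150292965 = -46095/9946 + (4665/73)*(1/150292965) = -46095/9946 + 311/731425763 = -33715067452279/7274760638798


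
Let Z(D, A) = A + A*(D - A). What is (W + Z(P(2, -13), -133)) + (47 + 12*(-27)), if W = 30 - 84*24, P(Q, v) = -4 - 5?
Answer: -18888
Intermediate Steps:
P(Q, v) = -9
W = -1986 (W = 30 - 2016 = -1986)
(W + Z(P(2, -13), -133)) + (47 + 12*(-27)) = (-1986 - 133*(1 - 9 - 1*(-133))) + (47 + 12*(-27)) = (-1986 - 133*(1 - 9 + 133)) + (47 - 324) = (-1986 - 133*125) - 277 = (-1986 - 16625) - 277 = -18611 - 277 = -18888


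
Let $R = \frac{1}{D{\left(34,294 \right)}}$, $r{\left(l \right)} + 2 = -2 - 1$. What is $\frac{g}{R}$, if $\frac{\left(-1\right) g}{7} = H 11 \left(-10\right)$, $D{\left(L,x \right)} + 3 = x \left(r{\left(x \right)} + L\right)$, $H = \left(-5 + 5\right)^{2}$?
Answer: $0$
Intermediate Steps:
$r{\left(l \right)} = -5$ ($r{\left(l \right)} = -2 - 3 = -5$)
$H = 0$ ($H = 0^{2} = 0$)
$D{\left(L,x \right)} = -3 + x \left(-5 + L\right)$
$R = \frac{1}{8523}$ ($R = \frac{1}{-3 - 1470 + 34 \cdot 294} = \frac{1}{-3 - 1470 + 9996} = \frac{1}{8523} \approx 0.00011733$)
$g = 0$ ($g = - 7 \cdot 0 \cdot 11 \left(-10\right) = - 7 \cdot 0 \left(-10\right) = \left(-7\right) 0 = 0$)
$\frac{g}{R} = 0 \frac{1}{\frac{1}{8523}} = 0 \cdot 8523 = 0$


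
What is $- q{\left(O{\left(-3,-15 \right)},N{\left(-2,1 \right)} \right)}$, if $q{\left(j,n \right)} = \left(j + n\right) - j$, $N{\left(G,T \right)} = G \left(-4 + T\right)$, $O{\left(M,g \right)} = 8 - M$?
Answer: $-6$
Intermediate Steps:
$q{\left(j,n \right)} = n$
$- q{\left(O{\left(-3,-15 \right)},N{\left(-2,1 \right)} \right)} = - \left(-2\right) \left(-4 + 1\right) = - \left(-2\right) \left(-3\right) = \left(-1\right) 6 = -6$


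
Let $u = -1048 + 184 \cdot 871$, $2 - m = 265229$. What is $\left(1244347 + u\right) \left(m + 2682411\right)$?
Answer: $3392670026592$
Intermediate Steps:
$m = -265227$ ($m = 2 - 265229 = -265227$)
$u = 159216$ ($u = -1048 + 160264 = 159216$)
$\left(1244347 + u\right) \left(m + 2682411\right) = \left(1244347 + 159216\right) \left(-265227 + 2682411\right) = 1403563 \cdot 2417184 = 3392670026592$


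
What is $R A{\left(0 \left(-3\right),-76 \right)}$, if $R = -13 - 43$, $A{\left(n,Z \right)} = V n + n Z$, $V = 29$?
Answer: $0$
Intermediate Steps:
$A{\left(n,Z \right)} = 29 n + Z n$ ($A{\left(n,Z \right)} = 29 n + n Z = 29 n + Z n$)
$R = -56$ ($R = -13 - 43 = -56$)
$R A{\left(0 \left(-3\right),-76 \right)} = - 56 \cdot 0 \left(-3\right) \left(29 - 76\right) = - 56 \cdot 0 \left(-47\right) = \left(-56\right) 0 = 0$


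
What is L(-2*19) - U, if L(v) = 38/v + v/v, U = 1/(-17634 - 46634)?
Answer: 1/64268 ≈ 1.5560e-5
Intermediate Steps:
U = -1/64268 (U = 1/(-64268) = -1/64268 ≈ -1.5560e-5)
L(v) = 1 + 38/v (L(v) = 38/v + 1 = 1 + 38/v)
L(-2*19) - U = (38 - 2*19)/((-2*19)) - 1*(-1/64268) = (38 - 38)/(-38) + 1/64268 = -1/38*0 + 1/64268 = 0 + 1/64268 = 1/64268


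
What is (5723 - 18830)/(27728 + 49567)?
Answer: -4369/25765 ≈ -0.16957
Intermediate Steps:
(5723 - 18830)/(27728 + 49567) = -13107/77295 = -13107*1/77295 = -4369/25765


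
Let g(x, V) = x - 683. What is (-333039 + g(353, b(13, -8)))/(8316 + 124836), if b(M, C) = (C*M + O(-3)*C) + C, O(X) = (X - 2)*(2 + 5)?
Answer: -111123/44384 ≈ -2.5037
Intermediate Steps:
O(X) = -14 + 7*X (O(X) = (-2 + X)*7 = -14 + 7*X)
b(M, C) = -34*C + C*M (b(M, C) = (C*M + (-14 + 7*(-3))*C) + C = (C*M + (-14 - 21)*C) + C = (C*M - 35*C) + C = (-35*C + C*M) + C = -34*C + C*M)
g(x, V) = -683 + x
(-333039 + g(353, b(13, -8)))/(8316 + 124836) = (-333039 + (-683 + 353))/(8316 + 124836) = (-333039 - 330)/133152 = -333369*1/133152 = -111123/44384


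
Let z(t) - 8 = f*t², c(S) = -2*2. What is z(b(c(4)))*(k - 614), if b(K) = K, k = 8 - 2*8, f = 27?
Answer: -273680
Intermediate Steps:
c(S) = -4
k = -8 (k = 8 - 16 = -8)
z(t) = 8 + 27*t²
z(b(c(4)))*(k - 614) = (8 + 27*(-4)²)*(-8 - 614) = (8 + 27*16)*(-622) = (8 + 432)*(-622) = 440*(-622) = -273680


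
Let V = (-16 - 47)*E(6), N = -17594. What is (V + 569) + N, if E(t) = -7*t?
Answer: -14379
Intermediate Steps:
V = 2646 (V = (-16 - 47)*(-7*6) = -63*(-42) = 2646)
(V + 569) + N = (2646 + 569) - 17594 = 3215 - 17594 = -14379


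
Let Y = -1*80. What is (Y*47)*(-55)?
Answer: 206800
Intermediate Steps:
Y = -80
(Y*47)*(-55) = -80*47*(-55) = -3760*(-55) = 206800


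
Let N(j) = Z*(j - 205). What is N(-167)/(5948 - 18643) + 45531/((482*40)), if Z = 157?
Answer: 340809033/48951920 ≈ 6.9621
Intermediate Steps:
N(j) = -32185 + 157*j (N(j) = 157*(j - 205) = 157*(-205 + j) = -32185 + 157*j)
N(-167)/(5948 - 18643) + 45531/((482*40)) = (-32185 + 157*(-167))/(5948 - 18643) + 45531/((482*40)) = (-32185 - 26219)/(-12695) + 45531/19280 = -58404*(-1/12695) + 45531*(1/19280) = 58404/12695 + 45531/19280 = 340809033/48951920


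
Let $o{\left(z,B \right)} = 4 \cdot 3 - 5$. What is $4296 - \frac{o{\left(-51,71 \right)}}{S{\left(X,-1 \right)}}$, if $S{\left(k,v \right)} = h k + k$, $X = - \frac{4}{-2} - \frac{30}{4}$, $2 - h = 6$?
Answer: $\frac{141754}{33} \approx 4295.6$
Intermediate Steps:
$h = -4$ ($h = 2 - 6 = -4$)
$o{\left(z,B \right)} = 7$ ($o{\left(z,B \right)} = 12 - 5 = 7$)
$X = - \frac{11}{2}$ ($X = \left(-4\right) \left(- \frac{1}{2}\right) - \frac{15}{2} = 2 - \frac{15}{2} = - \frac{11}{2} \approx -5.5$)
$S{\left(k,v \right)} = - 3 k$ ($S{\left(k,v \right)} = - 4 k + k = - 3 k$)
$4296 - \frac{o{\left(-51,71 \right)}}{S{\left(X,-1 \right)}} = 4296 - \frac{7}{\left(-3\right) \left(- \frac{11}{2}\right)} = 4296 - \frac{7}{\frac{33}{2}} = 4296 - 7 \cdot \frac{2}{33} = 4296 - \frac{14}{33} = \frac{141754}{33}$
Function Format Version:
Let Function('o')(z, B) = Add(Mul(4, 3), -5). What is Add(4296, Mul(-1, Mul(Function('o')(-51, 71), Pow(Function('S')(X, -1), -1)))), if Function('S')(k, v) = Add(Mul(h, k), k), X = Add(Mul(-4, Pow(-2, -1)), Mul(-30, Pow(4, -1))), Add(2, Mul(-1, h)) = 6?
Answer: Rational(141754, 33) ≈ 4295.6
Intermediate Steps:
h = -4 (h = Add(2, Mul(-1, 6)) = Add(2, -6) = -4)
Function('o')(z, B) = 7 (Function('o')(z, B) = Add(12, -5) = 7)
X = Rational(-11, 2) (X = Add(Mul(-4, Rational(-1, 2)), Mul(-30, Rational(1, 4))) = Add(2, Rational(-15, 2)) = Rational(-11, 2) ≈ -5.5000)
Function('S')(k, v) = Mul(-3, k) (Function('S')(k, v) = Add(Mul(-4, k), k) = Mul(-3, k))
Add(4296, Mul(-1, Mul(Function('o')(-51, 71), Pow(Function('S')(X, -1), -1)))) = Add(4296, Mul(-1, Mul(7, Pow(Mul(-3, Rational(-11, 2)), -1)))) = Add(4296, Mul(-1, Mul(7, Pow(Rational(33, 2), -1)))) = Add(4296, Mul(-1, Mul(7, Rational(2, 33)))) = Add(4296, Mul(-1, Rational(14, 33))) = Add(4296, Rational(-14, 33)) = Rational(141754, 33)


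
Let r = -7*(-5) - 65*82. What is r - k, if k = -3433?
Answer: -1862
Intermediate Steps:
r = -5295 (r = 35 - 5330 = -5295)
r - k = -5295 - 1*(-3433) = -5295 + 3433 = -1862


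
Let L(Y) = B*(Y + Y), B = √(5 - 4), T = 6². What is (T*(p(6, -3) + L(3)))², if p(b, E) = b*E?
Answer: 186624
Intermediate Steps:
T = 36
B = 1 (B = √1 = 1)
p(b, E) = E*b
L(Y) = 2*Y (L(Y) = 1*(Y + Y) = 1*(2*Y) = 2*Y)
(T*(p(6, -3) + L(3)))² = (36*(-3*6 + 2*3))² = (36*(-18 + 6))² = (36*(-12))² = (-432)² = 186624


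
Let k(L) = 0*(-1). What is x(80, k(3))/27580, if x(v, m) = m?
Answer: 0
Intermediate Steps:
k(L) = 0
x(80, k(3))/27580 = 0/27580 = 0*(1/27580) = 0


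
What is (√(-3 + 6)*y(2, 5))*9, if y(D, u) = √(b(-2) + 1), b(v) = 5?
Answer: 27*√2 ≈ 38.184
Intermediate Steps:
y(D, u) = √6 (y(D, u) = √(5 + 1) = √6)
(√(-3 + 6)*y(2, 5))*9 = (√(-3 + 6)*√6)*9 = (√3*√6)*9 = (3*√2)*9 = 27*√2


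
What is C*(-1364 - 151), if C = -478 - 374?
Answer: 1290780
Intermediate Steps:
C = -852
C*(-1364 - 151) = -852*(-1364 - 151) = -852*(-1515) = 1290780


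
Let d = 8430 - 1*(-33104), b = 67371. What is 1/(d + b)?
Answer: 1/108905 ≈ 9.1823e-6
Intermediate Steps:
d = 41534 (d = 8430 + 33104 = 41534)
1/(d + b) = 1/(41534 + 67371) = 1/108905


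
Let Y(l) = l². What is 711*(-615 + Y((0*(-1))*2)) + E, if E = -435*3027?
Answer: -1754010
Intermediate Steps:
E = -1316745
711*(-615 + Y((0*(-1))*2)) + E = 711*(-615 + ((0*(-1))*2)²) - 1316745 = 711*(-615 + (0*2)²) - 1316745 = 711*(-615 + 0²) - 1316745 = 711*(-615 + 0) - 1316745 = 711*(-615) - 1316745 = -437265 - 1316745 = -1754010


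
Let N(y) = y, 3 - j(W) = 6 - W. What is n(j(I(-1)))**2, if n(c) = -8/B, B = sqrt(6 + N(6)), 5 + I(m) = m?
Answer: 16/3 ≈ 5.3333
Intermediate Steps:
I(m) = -5 + m
j(W) = -3 + W (j(W) = 3 - (6 - W) = 3 + (-6 + W) = -3 + W)
B = 2*sqrt(3) (B = sqrt(6 + 6) = sqrt(12) = 2*sqrt(3) ≈ 3.4641)
n(c) = -4*sqrt(3)/3 (n(c) = -8*sqrt(3)/6 = -4*sqrt(3)/3)
n(j(I(-1)))**2 = (-4*sqrt(3)/3)**2 = 16/3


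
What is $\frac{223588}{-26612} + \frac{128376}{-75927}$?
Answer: $- \frac{1699392349}{168380777} \approx -10.093$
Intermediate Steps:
$\frac{223588}{-26612} + \frac{128376}{-75927} = 223588 \left(- \frac{1}{26612}\right) + 128376 \left(- \frac{1}{75927}\right) = - \frac{55897}{6653} - \frac{42792}{25309} = - \frac{1699392349}{168380777}$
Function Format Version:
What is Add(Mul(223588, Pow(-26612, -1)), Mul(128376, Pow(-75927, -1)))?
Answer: Rational(-1699392349, 168380777) ≈ -10.093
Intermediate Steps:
Add(Mul(223588, Pow(-26612, -1)), Mul(128376, Pow(-75927, -1))) = Add(Mul(223588, Rational(-1, 26612)), Mul(128376, Rational(-1, 75927))) = Add(Rational(-55897, 6653), Rational(-42792, 25309)) = Rational(-1699392349, 168380777)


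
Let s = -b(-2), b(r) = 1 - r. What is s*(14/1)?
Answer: -42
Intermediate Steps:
s = -3 (s = -(1 - 1*(-2)) = -(1 + 2) = -1*3 = -3)
s*(14/1) = -42/1 = -42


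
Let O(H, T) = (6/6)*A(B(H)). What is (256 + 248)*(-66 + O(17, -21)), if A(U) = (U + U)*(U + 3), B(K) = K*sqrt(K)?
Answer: 4919040 + 51408*sqrt(17) ≈ 5.1310e+6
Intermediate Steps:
B(K) = K**(3/2)
A(U) = 2*U*(3 + U) (A(U) = (2*U)*(3 + U) = 2*U*(3 + U))
O(H, T) = 2*H**(3/2)*(3 + H**(3/2)) (O(H, T) = (6/6)*(2*H**(3/2)*(3 + H**(3/2))) = (6*(1/6))*(2*H**(3/2)*(3 + H**(3/2))) = 1*(2*H**(3/2)*(3 + H**(3/2))) = 2*H**(3/2)*(3 + H**(3/2)))
(256 + 248)*(-66 + O(17, -21)) = (256 + 248)*(-66 + (2*17**3 + 6*17**(3/2))) = 504*(-66 + (2*4913 + 6*(17*sqrt(17)))) = 504*(-66 + (9826 + 102*sqrt(17))) = 504*(9760 + 102*sqrt(17)) = 4919040 + 51408*sqrt(17)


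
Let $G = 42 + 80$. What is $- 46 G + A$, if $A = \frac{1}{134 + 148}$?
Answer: $- \frac{1582583}{282} \approx -5612.0$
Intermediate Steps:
$A = \frac{1}{282} \approx 0.0035461$
$G = 122$
$- 46 G + A = \left(-46\right) 122 + \frac{1}{282} = -5612 + \frac{1}{282} = - \frac{1582583}{282}$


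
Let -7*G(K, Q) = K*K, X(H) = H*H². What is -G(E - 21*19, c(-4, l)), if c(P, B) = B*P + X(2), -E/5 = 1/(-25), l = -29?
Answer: 3976036/175 ≈ 22720.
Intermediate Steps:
E = ⅕ (E = -5/(-25) = -5*(-1/25) = ⅕ ≈ 0.20000)
X(H) = H³
c(P, B) = 8 + B*P (c(P, B) = B*P + 2³ = B*P + 8 = 8 + B*P)
G(K, Q) = -K²/7 (G(K, Q) = -K*K/7 = -K²/7)
-G(E - 21*19, c(-4, l)) = -(-1)*(⅕ - 21*19)²/7 = -(-1)*(⅕ - 399)²/7 = -(-1)*(-1994/5)²/7 = -(-1)*3976036/(7*25) = -1*(-3976036/175) = 3976036/175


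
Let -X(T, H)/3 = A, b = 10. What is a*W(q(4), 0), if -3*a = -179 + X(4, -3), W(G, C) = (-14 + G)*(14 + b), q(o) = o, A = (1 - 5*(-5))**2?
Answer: -176560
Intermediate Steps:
A = 676 (A = (1 + 25)**2 = 26**2 = 676)
X(T, H) = -2028 (X(T, H) = -3*676 = -2028)
W(G, C) = -336 + 24*G (W(G, C) = (-14 + G)*(14 + 10) = (-14 + G)*24 = -336 + 24*G)
a = 2207/3 (a = -(-179 - 2028)/3 = -1/3*(-2207) = 2207/3 ≈ 735.67)
a*W(q(4), 0) = 2207*(-336 + 24*4)/3 = 2207*(-336 + 96)/3 = (2207/3)*(-240) = -176560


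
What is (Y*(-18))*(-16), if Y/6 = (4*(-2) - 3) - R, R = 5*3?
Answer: -44928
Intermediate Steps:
R = 15
Y = -156 (Y = 6*((4*(-2) - 3) - 1*15) = 6*((-8 - 3) - 15) = 6*(-11 - 15) = 6*(-26) = -156)
(Y*(-18))*(-16) = -156*(-18)*(-16) = 2808*(-16) = -44928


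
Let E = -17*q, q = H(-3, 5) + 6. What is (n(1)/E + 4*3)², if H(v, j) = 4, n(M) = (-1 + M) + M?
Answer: 4157521/28900 ≈ 143.86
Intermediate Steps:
n(M) = -1 + 2*M
q = 10 (q = 4 + 6 = 10)
E = -170 (E = -17*10 = -170)
(n(1)/E + 4*3)² = ((-1 + 2*1)/(-170) + 4*3)² = ((-1 + 2)*(-1/170) + 12)² = (1*(-1/170) + 12)² = (-1/170 + 12)² = (2039/170)² = 4157521/28900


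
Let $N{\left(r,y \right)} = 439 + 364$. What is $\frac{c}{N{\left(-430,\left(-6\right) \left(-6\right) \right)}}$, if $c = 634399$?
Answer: $\frac{634399}{803} \approx 790.04$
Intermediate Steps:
$N{\left(r,y \right)} = 803$
$\frac{c}{N{\left(-430,\left(-6\right) \left(-6\right) \right)}} = \frac{634399}{803}$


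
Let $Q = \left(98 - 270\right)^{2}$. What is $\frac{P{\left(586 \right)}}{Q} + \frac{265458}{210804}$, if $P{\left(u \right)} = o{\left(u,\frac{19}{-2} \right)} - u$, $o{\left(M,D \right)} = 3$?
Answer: $\frac{644200895}{519702128} \approx 1.2396$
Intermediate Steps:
$P{\left(u \right)} = 3 - u$
$Q = 29584$ ($Q = \left(-172\right)^{2} = 29584$)
$\frac{P{\left(586 \right)}}{Q} + \frac{265458}{210804} = \frac{3 - 586}{29584} + \frac{265458}{210804} = \left(3 - 586\right) \frac{1}{29584} + 265458 \cdot \frac{1}{210804} = \left(-583\right) \frac{1}{29584} + \frac{44243}{35134} = - \frac{583}{29584} + \frac{44243}{35134} = \frac{644200895}{519702128}$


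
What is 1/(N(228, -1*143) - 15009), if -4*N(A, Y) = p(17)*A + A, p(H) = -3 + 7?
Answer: -1/15294 ≈ -6.5385e-5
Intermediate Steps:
p(H) = 4
N(A, Y) = -5*A/4 (N(A, Y) = -(4*A + A)/4 = -5*A/4)
1/(N(228, -1*143) - 15009) = 1/(-5/4*228 - 15009) = 1/(-285 - 15009) = 1/(-15294) = -1/15294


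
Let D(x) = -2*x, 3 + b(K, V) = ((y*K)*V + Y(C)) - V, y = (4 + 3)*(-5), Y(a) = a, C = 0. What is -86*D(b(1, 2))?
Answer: -12900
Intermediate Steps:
y = -35 (y = 7*(-5) = -35)
b(K, V) = -3 - V - 35*K*V (b(K, V) = -3 + (((-35*K)*V + 0) - V) = -3 + ((-35*K*V + 0) - V) = -3 + (-35*K*V - V) = -3 + (-V - 35*K*V) = -3 - V - 35*K*V)
-86*D(b(1, 2)) = -(-172)*(-3 - 1*2 - 35*1*2) = -(-172)*(-3 - 2 - 70) = -(-172)*(-75) = -86*150 = -12900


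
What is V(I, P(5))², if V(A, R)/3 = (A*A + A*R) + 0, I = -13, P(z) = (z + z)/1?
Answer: 13689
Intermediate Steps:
P(z) = 2*z (P(z) = (2*z)*1 = 2*z)
V(A, R) = 3*A² + 3*A*R (V(A, R) = 3*((A*A + A*R) + 0) = 3*((A² + A*R) + 0) = 3*(A² + A*R) = 3*A² + 3*A*R)
V(I, P(5))² = (3*(-13)*(-13 + 2*5))² = (3*(-13)*(-13 + 10))² = (3*(-13)*(-3))² = 117² = 13689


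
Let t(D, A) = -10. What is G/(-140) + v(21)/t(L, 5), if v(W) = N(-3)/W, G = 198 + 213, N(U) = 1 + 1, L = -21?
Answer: -1237/420 ≈ -2.9452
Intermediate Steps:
N(U) = 2
G = 411
v(W) = 2/W
G/(-140) + v(21)/t(L, 5) = 411/(-140) + (2/21)/(-10) = 411*(-1/140) + (2*(1/21))*(-⅒) = -411/140 + (2/21)*(-⅒) = -411/140 - 1/105 = -1237/420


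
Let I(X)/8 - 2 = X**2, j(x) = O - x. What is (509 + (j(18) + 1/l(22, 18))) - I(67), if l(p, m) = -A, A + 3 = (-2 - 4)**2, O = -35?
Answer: -1170577/33 ≈ -35472.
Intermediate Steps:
A = 33 (A = -3 + (-2 - 4)**2 = -3 + (-6)**2 = -3 + 36 = 33)
l(p, m) = -33 (l(p, m) = -1*33 = -33)
j(x) = -35 - x
I(X) = 16 + 8*X**2
(509 + (j(18) + 1/l(22, 18))) - I(67) = (509 + ((-35 - 1*18) + 1/(-33))) - (16 + 8*67**2) = (509 + ((-35 - 18) - 1/33)) - (16 + 8*4489) = (509 + (-53 - 1/33)) - (16 + 35912) = (509 - 1750/33) - 1*35928 = 15047/33 - 35928 = -1170577/33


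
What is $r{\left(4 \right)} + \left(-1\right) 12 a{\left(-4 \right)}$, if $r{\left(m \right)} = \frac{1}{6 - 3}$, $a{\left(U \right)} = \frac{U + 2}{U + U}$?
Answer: $- \frac{8}{3} \approx -2.6667$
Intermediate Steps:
$a{\left(U \right)} = \frac{2 + U}{2 U}$
$r{\left(m \right)} = \frac{1}{3}$
$r{\left(4 \right)} + \left(-1\right) 12 a{\left(-4 \right)} = \frac{1}{3} + \left(-1\right) 12 \frac{2 - 4}{2 \left(-4\right)} = \frac{1}{3} - 12 \cdot \frac{1}{2} \left(- \frac{1}{4}\right) \left(-2\right) = \frac{1}{3} - 3 = - \frac{8}{3}$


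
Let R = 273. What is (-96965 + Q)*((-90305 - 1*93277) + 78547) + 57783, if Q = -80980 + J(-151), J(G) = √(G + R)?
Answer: 18690510858 - 105035*√122 ≈ 1.8689e+10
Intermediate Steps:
J(G) = √(273 + G) (J(G) = √(G + 273) = √(273 + G))
Q = -80980 + √122 (Q = -80980 + √(273 - 151) = -80980 + √122 ≈ -80969.)
(-96965 + Q)*((-90305 - 1*93277) + 78547) + 57783 = (-96965 + (-80980 + √122))*((-90305 - 1*93277) + 78547) + 57783 = (-177945 + √122)*((-90305 - 93277) + 78547) + 57783 = (-177945 + √122)*(-183582 + 78547) + 57783 = (-177945 + √122)*(-105035) + 57783 = (18690453075 - 105035*√122) + 57783 = 18690510858 - 105035*√122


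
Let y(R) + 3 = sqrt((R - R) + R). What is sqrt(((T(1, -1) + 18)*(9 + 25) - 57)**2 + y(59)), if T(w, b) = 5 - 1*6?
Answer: sqrt(271438 + sqrt(59)) ≈ 521.00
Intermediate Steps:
T(w, b) = -1 (T(w, b) = 5 - 6 = -1)
y(R) = -3 + sqrt(R) (y(R) = -3 + sqrt((R - R) + R) = -3 + sqrt(0 + R) = -3 + sqrt(R))
sqrt(((T(1, -1) + 18)*(9 + 25) - 57)**2 + y(59)) = sqrt(((-1 + 18)*(9 + 25) - 57)**2 + (-3 + sqrt(59))) = sqrt((17*34 - 57)**2 + (-3 + sqrt(59))) = sqrt((578 - 57)**2 + (-3 + sqrt(59))) = sqrt(521**2 + (-3 + sqrt(59))) = sqrt(271441 + (-3 + sqrt(59))) = sqrt(271438 + sqrt(59))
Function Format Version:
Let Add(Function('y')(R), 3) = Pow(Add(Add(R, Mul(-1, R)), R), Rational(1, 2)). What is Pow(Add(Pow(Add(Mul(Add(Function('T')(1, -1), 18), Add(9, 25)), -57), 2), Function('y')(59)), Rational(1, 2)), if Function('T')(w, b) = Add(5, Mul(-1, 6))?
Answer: Pow(Add(271438, Pow(59, Rational(1, 2))), Rational(1, 2)) ≈ 521.00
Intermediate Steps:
Function('T')(w, b) = -1 (Function('T')(w, b) = Add(5, -6) = -1)
Function('y')(R) = Add(-3, Pow(R, Rational(1, 2))) (Function('y')(R) = Add(-3, Pow(Add(Add(R, Mul(-1, R)), R), Rational(1, 2))) = Add(-3, Pow(Add(0, R), Rational(1, 2))) = Add(-3, Pow(R, Rational(1, 2))))
Pow(Add(Pow(Add(Mul(Add(Function('T')(1, -1), 18), Add(9, 25)), -57), 2), Function('y')(59)), Rational(1, 2)) = Pow(Add(Pow(Add(Mul(Add(-1, 18), Add(9, 25)), -57), 2), Add(-3, Pow(59, Rational(1, 2)))), Rational(1, 2)) = Pow(Add(Pow(Add(Mul(17, 34), -57), 2), Add(-3, Pow(59, Rational(1, 2)))), Rational(1, 2)) = Pow(Add(Pow(Add(578, -57), 2), Add(-3, Pow(59, Rational(1, 2)))), Rational(1, 2)) = Pow(Add(Pow(521, 2), Add(-3, Pow(59, Rational(1, 2)))), Rational(1, 2)) = Pow(Add(271441, Add(-3, Pow(59, Rational(1, 2)))), Rational(1, 2)) = Pow(Add(271438, Pow(59, Rational(1, 2))), Rational(1, 2))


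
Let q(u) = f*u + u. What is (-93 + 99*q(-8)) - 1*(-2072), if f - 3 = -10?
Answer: 6731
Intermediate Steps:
f = -7 (f = 3 - 10 = -7)
q(u) = -6*u (q(u) = -7*u + u = -6*u)
(-93 + 99*q(-8)) - 1*(-2072) = (-93 + 99*(-6*(-8))) - 1*(-2072) = (-93 + 99*48) + 2072 = (-93 + 4752) + 2072 = 4659 + 2072 = 6731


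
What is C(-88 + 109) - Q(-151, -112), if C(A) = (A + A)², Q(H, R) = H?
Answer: 1915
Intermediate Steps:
C(A) = 4*A² (C(A) = (2*A)² = 4*A²)
C(-88 + 109) - Q(-151, -112) = 4*(-88 + 109)² - 1*(-151) = 4*21² + 151 = 4*441 + 151 = 1764 + 151 = 1915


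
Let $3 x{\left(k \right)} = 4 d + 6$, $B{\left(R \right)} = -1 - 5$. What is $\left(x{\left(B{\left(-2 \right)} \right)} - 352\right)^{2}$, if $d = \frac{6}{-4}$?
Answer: $123904$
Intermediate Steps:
$d = - \frac{3}{2}$ ($d = 6 \left(- \frac{1}{4}\right) = - \frac{3}{2} \approx -1.5$)
$B{\left(R \right)} = -6$
$x{\left(k \right)} = 0$ ($x{\left(k \right)} = \frac{4 \left(- \frac{3}{2}\right) + 6}{3} = \frac{-6 + 6}{3} = \frac{1}{3} \cdot 0 = 0$)
$\left(x{\left(B{\left(-2 \right)} \right)} - 352\right)^{2} = \left(0 - 352\right)^{2} = \left(-352\right)^{2} = 123904$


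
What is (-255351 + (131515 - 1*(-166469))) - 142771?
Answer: -100138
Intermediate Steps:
(-255351 + (131515 - 1*(-166469))) - 142771 = (-255351 + (131515 + 166469)) - 142771 = (-255351 + 297984) - 142771 = 42633 - 142771 = -100138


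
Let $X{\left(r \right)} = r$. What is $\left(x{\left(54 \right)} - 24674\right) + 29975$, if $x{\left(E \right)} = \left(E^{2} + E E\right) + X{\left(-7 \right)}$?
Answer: $11126$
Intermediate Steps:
$x{\left(E \right)} = -7 + 2 E^{2}$ ($x{\left(E \right)} = \left(E^{2} + E E\right) - 7 = \left(E^{2} + E^{2}\right) - 7 = 2 E^{2} - 7 = -7 + 2 E^{2}$)
$\left(x{\left(54 \right)} - 24674\right) + 29975 = \left(\left(-7 + 2 \cdot 54^{2}\right) - 24674\right) + 29975 = \left(\left(-7 + 2 \cdot 2916\right) - 24674\right) + 29975 = \left(\left(-7 + 5832\right) - 24674\right) + 29975 = \left(5825 - 24674\right) + 29975 = -18849 + 29975 = 11126$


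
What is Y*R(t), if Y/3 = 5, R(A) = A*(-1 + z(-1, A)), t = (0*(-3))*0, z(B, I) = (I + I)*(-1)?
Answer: 0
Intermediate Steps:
z(B, I) = -2*I (z(B, I) = (2*I)*(-1) = -2*I)
t = 0 (t = 0*0 = 0)
R(A) = A*(-1 - 2*A)
Y = 15 (Y = 3*5 = 15)
Y*R(t) = 15*(-1*0*(1 + 2*0)) = 15*(-1*0*(1 + 0)) = 15*(-1*0*1) = 15*0 = 0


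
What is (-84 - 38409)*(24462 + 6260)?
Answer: -1182581946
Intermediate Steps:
(-84 - 38409)*(24462 + 6260) = -38493*30722 = -1182581946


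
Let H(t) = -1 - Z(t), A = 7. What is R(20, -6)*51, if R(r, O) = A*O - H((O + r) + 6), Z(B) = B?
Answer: -1071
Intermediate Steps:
H(t) = -1 - t
R(r, O) = 7 + r + 8*O (R(r, O) = 7*O - (-1 - ((O + r) + 6)) = 7*O - (-1 - (6 + O + r)) = 7*O - (-1 + (-6 - O - r)) = 7*O - (-7 - O - r) = 7*O + (7 + O + r) = 7 + r + 8*O)
R(20, -6)*51 = (7 + 20 + 8*(-6))*51 = (7 + 20 - 48)*51 = -21*51 = -1071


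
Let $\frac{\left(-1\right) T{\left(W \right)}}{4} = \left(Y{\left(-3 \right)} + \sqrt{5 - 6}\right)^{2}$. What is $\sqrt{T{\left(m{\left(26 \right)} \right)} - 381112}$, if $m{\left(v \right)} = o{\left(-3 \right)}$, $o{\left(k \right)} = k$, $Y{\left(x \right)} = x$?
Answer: $2 \sqrt{-95286 + 6 i} \approx 0.019437 + 617.37 i$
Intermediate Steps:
$m{\left(v \right)} = -3$
$T{\left(W \right)} = - 4 \left(-3 + i\right)^{2}$ ($T{\left(W \right)} = - 4 \left(-3 + \sqrt{5 - 6}\right)^{2} = - 4 \left(-3 + \sqrt{-1}\right)^{2} = - 4 \left(-3 + i\right)^{2}$)
$\sqrt{T{\left(m{\left(26 \right)} \right)} - 381112} = \sqrt{\left(-32 + 24 i\right) - 381112} = \sqrt{-381144 + 24 i}$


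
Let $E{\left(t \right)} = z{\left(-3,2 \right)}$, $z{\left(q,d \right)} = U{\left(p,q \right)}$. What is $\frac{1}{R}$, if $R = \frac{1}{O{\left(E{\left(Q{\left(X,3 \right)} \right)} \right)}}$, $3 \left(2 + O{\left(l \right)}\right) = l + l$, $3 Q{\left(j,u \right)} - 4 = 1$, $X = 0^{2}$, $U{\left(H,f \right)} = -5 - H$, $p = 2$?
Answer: $- \frac{20}{3} \approx -6.6667$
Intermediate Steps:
$X = 0$
$Q{\left(j,u \right)} = \frac{5}{3}$ ($Q{\left(j,u \right)} = \frac{4}{3} + \frac{1}{3} \cdot 1 = \frac{4}{3} + \frac{1}{3} = \frac{5}{3}$)
$z{\left(q,d \right)} = -7$ ($z{\left(q,d \right)} = -5 - 2 = -7$)
$E{\left(t \right)} = -7$
$O{\left(l \right)} = -2 + \frac{2 l}{3}$ ($O{\left(l \right)} = -2 + \frac{l + l}{3} = -2 + \frac{2 l}{3}$)
$R = - \frac{3}{20}$ ($R = \frac{1}{-2 + \frac{2}{3} \left(-7\right)} = \frac{1}{-2 - \frac{14}{3}} = \frac{1}{- \frac{20}{3}} = - \frac{3}{20} \approx -0.15$)
$\frac{1}{R} = \frac{1}{- \frac{3}{20}} = - \frac{20}{3}$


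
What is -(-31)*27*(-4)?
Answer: -3348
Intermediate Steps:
-(-31)*27*(-4) = -31*(-27)*(-4) = 837*(-4) = -3348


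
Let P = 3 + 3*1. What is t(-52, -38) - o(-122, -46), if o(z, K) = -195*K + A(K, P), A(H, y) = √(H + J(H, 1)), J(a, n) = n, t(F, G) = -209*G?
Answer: -1028 - 3*I*√5 ≈ -1028.0 - 6.7082*I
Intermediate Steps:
P = 6 (P = 3 + 3 = 6)
A(H, y) = √(1 + H) (A(H, y) = √(H + 1) = √(1 + H))
o(z, K) = √(1 + K) - 195*K (o(z, K) = -195*K + √(1 + K) = √(1 + K) - 195*K)
t(-52, -38) - o(-122, -46) = -209*(-38) - (√(1 - 46) - 195*(-46)) = 7942 - (√(-45) + 8970) = 7942 - (3*I*√5 + 8970) = 7942 - (8970 + 3*I*√5) = 7942 + (-8970 - 3*I*√5) = -1028 - 3*I*√5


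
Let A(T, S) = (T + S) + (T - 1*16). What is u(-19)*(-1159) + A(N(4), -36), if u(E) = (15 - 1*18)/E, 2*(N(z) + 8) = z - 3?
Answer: -250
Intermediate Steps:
N(z) = -19/2 + z/2 (N(z) = -8 + (z - 3)/2 = -8 + (-3 + z)/2 = -8 + (-3/2 + z/2) = -19/2 + z/2)
A(T, S) = -16 + S + 2*T (A(T, S) = (S + T) + (T - 16) = (S + T) + (-16 + T) = -16 + S + 2*T)
u(E) = -3/E (u(E) = (15 - 18)/E = -3/E)
u(-19)*(-1159) + A(N(4), -36) = -3/(-19)*(-1159) + (-16 - 36 + 2*(-19/2 + (½)*4)) = -3*(-1/19)*(-1159) + (-16 - 36 + 2*(-19/2 + 2)) = (3/19)*(-1159) + (-16 - 36 + 2*(-15/2)) = -183 + (-16 - 36 - 15) = -183 - 67 = -250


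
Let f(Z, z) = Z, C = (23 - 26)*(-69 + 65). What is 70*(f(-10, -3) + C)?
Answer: 140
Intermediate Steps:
C = 12 (C = -3*(-4) = 12)
70*(f(-10, -3) + C) = 70*(-10 + 12) = 70*2 = 140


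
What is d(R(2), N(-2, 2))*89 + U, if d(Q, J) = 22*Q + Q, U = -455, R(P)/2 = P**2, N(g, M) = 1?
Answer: 15921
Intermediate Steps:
R(P) = 2*P**2
d(Q, J) = 23*Q
d(R(2), N(-2, 2))*89 + U = (23*(2*2**2))*89 - 455 = (23*(2*4))*89 - 455 = (23*8)*89 - 455 = 184*89 - 455 = 16376 - 455 = 15921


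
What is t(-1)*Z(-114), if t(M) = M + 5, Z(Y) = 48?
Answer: 192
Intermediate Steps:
t(M) = 5 + M
t(-1)*Z(-114) = (5 - 1)*48 = 4*48 = 192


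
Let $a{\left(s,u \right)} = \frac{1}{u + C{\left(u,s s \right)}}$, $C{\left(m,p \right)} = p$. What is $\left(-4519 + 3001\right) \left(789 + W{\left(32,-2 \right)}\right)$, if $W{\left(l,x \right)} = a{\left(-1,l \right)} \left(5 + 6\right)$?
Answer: $-1198208$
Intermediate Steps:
$a{\left(s,u \right)} = \frac{1}{u + s^{2}}$ ($a{\left(s,u \right)} = \frac{1}{u + s s} = \frac{1}{u + s^{2}}$)
$W{\left(l,x \right)} = \frac{11}{1 + l}$ ($W{\left(l,x \right)} = \frac{5 + 6}{l + \left(-1\right)^{2}} = \frac{1}{l + 1} \cdot 11 = \frac{1}{1 + l} 11 = \frac{11}{1 + l}$)
$\left(-4519 + 3001\right) \left(789 + W{\left(32,-2 \right)}\right) = \left(-4519 + 3001\right) \left(789 + \frac{11}{1 + 32}\right) = - 1518 \left(789 + \frac{11}{33}\right) = - 1518 \left(789 + 11 \cdot \frac{1}{33}\right) = - 1518 \left(789 + \frac{1}{3}\right) = \left(-1518\right) \frac{2368}{3} = -1198208$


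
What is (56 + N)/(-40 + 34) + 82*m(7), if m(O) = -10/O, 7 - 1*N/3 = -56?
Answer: -6635/42 ≈ -157.98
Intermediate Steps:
N = 189 (N = 21 - 3*(-56) = 21 + 168 = 189)
(56 + N)/(-40 + 34) + 82*m(7) = (56 + 189)/(-40 + 34) + 82*(-10/7) = 245/(-6) + 82*(-10*⅐) = 245*(-⅙) + 82*(-10/7) = -245/6 - 820/7 = -6635/42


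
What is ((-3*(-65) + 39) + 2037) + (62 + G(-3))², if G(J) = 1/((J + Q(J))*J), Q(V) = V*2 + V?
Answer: 7929505/1296 ≈ 6118.4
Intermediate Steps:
Q(V) = 3*V (Q(V) = 2*V + V = 3*V)
G(J) = 1/(4*J²) (G(J) = 1/((J + 3*J)*J) = 1/(((4*J))*J) = (1/(4*J))/J = 1/(4*J²))
((-3*(-65) + 39) + 2037) + (62 + G(-3))² = ((-3*(-65) + 39) + 2037) + (62 + (¼)/(-3)²)² = ((195 + 39) + 2037) + (62 + (¼)*(⅑))² = (234 + 2037) + (62 + 1/36)² = 2271 + (2233/36)² = 2271 + 4986289/1296 = 7929505/1296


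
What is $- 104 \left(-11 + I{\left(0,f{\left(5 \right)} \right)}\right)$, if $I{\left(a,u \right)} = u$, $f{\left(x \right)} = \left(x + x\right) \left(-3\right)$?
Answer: $4264$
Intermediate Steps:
$f{\left(x \right)} = - 6 x$ ($f{\left(x \right)} = 2 x \left(-3\right) = - 6 x$)
$- 104 \left(-11 + I{\left(0,f{\left(5 \right)} \right)}\right) = - 104 \left(-11 - 30\right) = \left(-104\right) \left(-41\right) = 4264$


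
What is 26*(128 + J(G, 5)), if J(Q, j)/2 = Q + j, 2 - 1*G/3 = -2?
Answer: 4212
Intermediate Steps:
G = 12 (G = 6 - 3*(-2) = 6 + 6 = 12)
J(Q, j) = 2*Q + 2*j (J(Q, j) = 2*(Q + j) = 2*Q + 2*j)
26*(128 + J(G, 5)) = 26*(128 + (2*12 + 2*5)) = 26*(128 + (24 + 10)) = 26*(128 + 34) = 26*162 = 4212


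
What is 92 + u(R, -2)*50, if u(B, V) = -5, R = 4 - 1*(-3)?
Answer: -158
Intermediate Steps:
R = 7 (R = 4 + 3 = 7)
92 + u(R, -2)*50 = 92 - 5*50 = 92 - 250 = -158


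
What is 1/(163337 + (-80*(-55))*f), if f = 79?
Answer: 1/510937 ≈ 1.9572e-6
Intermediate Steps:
1/(163337 + (-80*(-55))*f) = 1/(163337 - 80*(-55)*79) = 1/(163337 + 4400*79) = 1/(163337 + 347600) = 1/510937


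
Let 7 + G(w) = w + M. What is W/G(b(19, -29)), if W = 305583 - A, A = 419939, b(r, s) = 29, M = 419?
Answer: -114356/441 ≈ -259.31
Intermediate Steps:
G(w) = 412 + w (G(w) = -7 + (w + 419) = -7 + (419 + w) = 412 + w)
W = -114356 (W = 305583 - 1*419939 = 305583 - 419939 = -114356)
W/G(b(19, -29)) = -114356/(412 + 29) = -114356/441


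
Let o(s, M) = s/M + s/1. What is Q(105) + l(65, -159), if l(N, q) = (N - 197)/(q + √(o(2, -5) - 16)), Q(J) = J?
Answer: 1487225/14053 + 88*I*√10/14053 ≈ 105.83 + 0.019802*I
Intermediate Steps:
o(s, M) = s + s/M (o(s, M) = s/M + s*1 = s/M + s = s + s/M)
l(N, q) = (-197 + N)/(q + 6*I*√10/5) (l(N, q) = (N - 197)/(q + √((2 + 2/(-5)) - 16)) = (-197 + N)/(q + √((2 + 2*(-⅕)) - 16)) = (-197 + N)/(q + √((2 - ⅖) - 16)) = (-197 + N)/(q + √(8/5 - 16)) = (-197 + N)/(q + √(-72/5)) = (-197 + N)/(q + 6*I*√10/5))
Q(105) + l(65, -159) = 105 + 5*(-197 + 65)/(5*(-159) + 6*I*√10) = 105 + 5*(-132)/(-795 + 6*I*√10) = 105 - 660/(-795 + 6*I*√10)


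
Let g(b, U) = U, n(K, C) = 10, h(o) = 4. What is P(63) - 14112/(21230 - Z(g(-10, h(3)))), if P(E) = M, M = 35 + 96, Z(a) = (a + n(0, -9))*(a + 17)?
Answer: 341063/2617 ≈ 130.33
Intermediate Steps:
Z(a) = (10 + a)*(17 + a) (Z(a) = (a + 10)*(a + 17) = (10 + a)*(17 + a))
M = 131
P(E) = 131
P(63) - 14112/(21230 - Z(g(-10, h(3)))) = 131 - 14112/(21230 - (170 + 4² + 27*4)) = 131 - 14112/(21230 - (170 + 16 + 108)) = 131 - 14112/(21230 - 1*294) = 131 - 14112/(21230 - 294) = 131 - 14112/20936 = 131 - 14112*1/20936 = 131 - 1764/2617 = 341063/2617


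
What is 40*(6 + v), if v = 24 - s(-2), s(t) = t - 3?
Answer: 1400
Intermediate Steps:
s(t) = -3 + t
v = 29 (v = 24 - (-3 - 2) = 24 - 1*(-5) = 24 + 5 = 29)
40*(6 + v) = 40*(6 + 29) = 40*35 = 1400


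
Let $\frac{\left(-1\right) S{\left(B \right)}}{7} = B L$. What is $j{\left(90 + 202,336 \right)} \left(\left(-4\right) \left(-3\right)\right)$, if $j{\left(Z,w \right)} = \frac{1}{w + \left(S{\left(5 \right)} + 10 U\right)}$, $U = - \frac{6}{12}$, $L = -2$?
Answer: $\frac{12}{401} \approx 0.029925$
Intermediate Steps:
$S{\left(B \right)} = 14 B$ ($S{\left(B \right)} = - 7 B \left(-2\right) = - 7 \left(- 2 B\right) = 14 B$)
$U = - \frac{1}{2}$ ($U = \left(-6\right) \frac{1}{12} = - \frac{1}{2} \approx -0.5$)
$j{\left(Z,w \right)} = \frac{1}{65 + w}$ ($j{\left(Z,w \right)} = \frac{1}{w + \left(14 \cdot 5 + 10 \left(- \frac{1}{2}\right)\right)} = \frac{1}{w + \left(70 - 5\right)} = \frac{1}{w + 65} = \frac{1}{65 + w}$)
$j{\left(90 + 202,336 \right)} \left(\left(-4\right) \left(-3\right)\right) = \frac{\left(-4\right) \left(-3\right)}{65 + 336} = \frac{1}{401} \cdot 12 = \frac{12}{401}$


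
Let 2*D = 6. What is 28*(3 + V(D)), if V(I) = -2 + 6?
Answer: 196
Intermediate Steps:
D = 3 (D = (½)*6 = 3)
V(I) = 4
28*(3 + V(D)) = 28*(3 + 4) = 28*7 = 196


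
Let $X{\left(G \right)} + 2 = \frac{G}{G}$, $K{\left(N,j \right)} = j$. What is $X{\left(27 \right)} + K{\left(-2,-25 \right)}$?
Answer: $-26$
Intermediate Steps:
$X{\left(G \right)} = -1$ ($X{\left(G \right)} = -2 + \frac{G}{G} = -2 + 1 = -1$)
$X{\left(27 \right)} + K{\left(-2,-25 \right)} = -1 - 25 = -26$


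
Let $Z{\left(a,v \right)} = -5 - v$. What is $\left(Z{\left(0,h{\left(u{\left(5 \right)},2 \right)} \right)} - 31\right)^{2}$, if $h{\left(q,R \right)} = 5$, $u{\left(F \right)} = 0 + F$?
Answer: $1681$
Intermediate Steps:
$u{\left(F \right)} = F$
$\left(Z{\left(0,h{\left(u{\left(5 \right)},2 \right)} \right)} - 31\right)^{2} = \left(\left(-5 - 5\right) - 31\right)^{2} = \left(-10 - 31\right)^{2} = \left(-41\right)^{2} = 1681$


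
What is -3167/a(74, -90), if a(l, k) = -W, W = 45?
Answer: 3167/45 ≈ 70.378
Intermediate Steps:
a(l, k) = -45 (a(l, k) = -1*45 = -45)
-3167/a(74, -90) = -3167/(-45) = -3167*(-1/45) = 3167/45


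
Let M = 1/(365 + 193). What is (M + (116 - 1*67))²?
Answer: 747639649/311364 ≈ 2401.2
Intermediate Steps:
M = 1/558 ≈ 0.0017921
(M + (116 - 1*67))² = (1/558 + (116 - 1*67))² = (1/558 + (116 - 67))² = (1/558 + 49)² = (27343/558)² = 747639649/311364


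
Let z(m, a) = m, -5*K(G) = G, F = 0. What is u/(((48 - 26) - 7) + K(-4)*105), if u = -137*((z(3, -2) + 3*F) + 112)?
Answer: -15755/99 ≈ -159.14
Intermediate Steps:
K(G) = -G/5
u = -15755 (u = -137*((3 + 3*0) + 112) = -137*((3 + 0) + 112) = -137*(3 + 112) = -137*115 = -15755)
u/(((48 - 26) - 7) + K(-4)*105) = -15755/(((48 - 26) - 7) - ⅕*(-4)*105) = -15755/((22 - 7) + (⅘)*105) = -15755/(15 + 84) = -15755/99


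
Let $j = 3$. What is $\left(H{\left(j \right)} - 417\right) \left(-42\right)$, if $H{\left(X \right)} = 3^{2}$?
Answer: $17136$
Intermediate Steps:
$H{\left(X \right)} = 9$
$\left(H{\left(j \right)} - 417\right) \left(-42\right) = \left(9 - 417\right) \left(-42\right) = \left(-408\right) \left(-42\right) = 17136$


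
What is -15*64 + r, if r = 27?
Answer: -933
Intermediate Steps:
-15*64 + r = -15*64 + 27 = -960 + 27 = -933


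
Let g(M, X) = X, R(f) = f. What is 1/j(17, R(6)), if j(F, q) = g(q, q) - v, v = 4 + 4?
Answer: -½ ≈ -0.50000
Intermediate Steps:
v = 8
j(F, q) = -8 + q (j(F, q) = q - 1*8 = q - 8 = -8 + q)
1/j(17, R(6)) = 1/(-8 + 6) = 1/(-2) = -½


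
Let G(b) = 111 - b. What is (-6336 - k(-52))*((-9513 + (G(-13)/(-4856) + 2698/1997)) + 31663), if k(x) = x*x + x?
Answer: -241340127783510/1212179 ≈ -1.9910e+8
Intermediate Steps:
k(x) = x + x² (k(x) = x² + x = x + x²)
(-6336 - k(-52))*((-9513 + (G(-13)/(-4856) + 2698/1997)) + 31663) = (-6336 - (-52)*(1 - 52))*((-9513 + ((111 - 1*(-13))/(-4856) + 2698/1997)) + 31663) = (-6336 - (-52)*(-51))*((-9513 + ((111 + 13)*(-1/4856) + 2698*(1/1997))) + 31663) = (-6336 - 1*2652)*((-9513 + (124*(-1/4856) + 2698/1997)) + 31663) = (-6336 - 2652)*((-9513 + (-31/1214 + 2698/1997)) + 31663) = -8988*((-9513 + 3213465/2424358) + 31663) = -8988*(-23059704189/2424358 + 31663) = -8988*53702743165/2424358 = -241340127783510/1212179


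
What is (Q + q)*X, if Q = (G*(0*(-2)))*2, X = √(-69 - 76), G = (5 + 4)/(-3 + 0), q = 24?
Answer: 24*I*√145 ≈ 289.0*I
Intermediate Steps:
G = -3 (G = 9/(-3) = 9*(-⅓) = -3)
X = I*√145 (X = √(-145) = I*√145 ≈ 12.042*I)
Q = 0 (Q = -0*(-2)*2 = -3*0*2 = 0*2 = 0)
(Q + q)*X = (0 + 24)*(I*√145) = 24*(I*√145) = 24*I*√145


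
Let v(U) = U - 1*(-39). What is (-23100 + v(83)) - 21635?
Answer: -44613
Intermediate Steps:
v(U) = 39 + U (v(U) = U + 39 = 39 + U)
(-23100 + v(83)) - 21635 = (-23100 + (39 + 83)) - 21635 = (-23100 + 122) - 21635 = -22978 - 21635 = -44613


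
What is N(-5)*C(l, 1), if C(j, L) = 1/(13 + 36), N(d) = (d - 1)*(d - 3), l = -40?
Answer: 48/49 ≈ 0.97959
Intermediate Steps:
N(d) = (-1 + d)*(-3 + d)
C(j, L) = 1/49
N(-5)*C(l, 1) = (3 + (-5)**2 - 4*(-5))*(1/49) = (3 + 25 + 20)*(1/49) = 48*(1/49) = 48/49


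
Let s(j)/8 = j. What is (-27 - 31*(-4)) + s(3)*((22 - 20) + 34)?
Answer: 961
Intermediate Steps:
s(j) = 8*j
(-27 - 31*(-4)) + s(3)*((22 - 20) + 34) = (-27 - 31*(-4)) + (8*3)*((22 - 20) + 34) = (-27 + 124) + 24*(2 + 34) = 97 + 24*36 = 97 + 864 = 961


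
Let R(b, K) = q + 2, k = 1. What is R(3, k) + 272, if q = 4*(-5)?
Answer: 254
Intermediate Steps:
q = -20
R(b, K) = -18 (R(b, K) = -20 + 2 = -18)
R(3, k) + 272 = -18 + 272 = 254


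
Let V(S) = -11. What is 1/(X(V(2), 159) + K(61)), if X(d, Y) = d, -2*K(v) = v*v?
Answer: -2/3743 ≈ -0.00053433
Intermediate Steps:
K(v) = -v**2/2 (K(v) = -v*v/2 = -v**2/2)
1/(X(V(2), 159) + K(61)) = 1/(-11 - 1/2*61**2) = 1/(-11 - 1/2*3721) = 1/(-11 - 3721/2) = 1/(-3743/2) = -2/3743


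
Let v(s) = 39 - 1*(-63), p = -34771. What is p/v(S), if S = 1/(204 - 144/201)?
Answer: -34771/102 ≈ -340.89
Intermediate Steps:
S = 67/13620 (S = 1/(204 - 144*1/201) = 1/(204 - 48/67) = 1/(13620/67) = 67/13620 ≈ 0.0049192)
v(s) = 102 (v(s) = 39 + 63 = 102)
p/v(S) = -34771/102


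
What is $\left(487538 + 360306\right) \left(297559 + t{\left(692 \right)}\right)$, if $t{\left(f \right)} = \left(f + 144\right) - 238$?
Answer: $252790623508$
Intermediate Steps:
$t{\left(f \right)} = -94 + f$ ($t{\left(f \right)} = \left(144 + f\right) - 238 = -94 + f$)
$\left(487538 + 360306\right) \left(297559 + t{\left(692 \right)}\right) = \left(487538 + 360306\right) \left(297559 + \left(-94 + 692\right)\right) = 847844 \left(297559 + 598\right) = 847844 \cdot 298157 = 252790623508$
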